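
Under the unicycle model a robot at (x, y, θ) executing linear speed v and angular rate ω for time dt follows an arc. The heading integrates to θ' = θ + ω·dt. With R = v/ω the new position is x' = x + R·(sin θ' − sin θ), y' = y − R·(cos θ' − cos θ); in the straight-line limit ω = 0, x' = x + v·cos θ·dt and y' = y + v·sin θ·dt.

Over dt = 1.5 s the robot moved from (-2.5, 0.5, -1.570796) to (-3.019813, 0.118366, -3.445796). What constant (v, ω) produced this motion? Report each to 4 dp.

v = 0.5000, ω = -1.2500

Δθ = -3.445796 − -1.570796 = -1.875000
ω = Δθ/dt = -1.875000/1.5 = -1.2500
R = Δx/(sin θ' − sin θ) = -0.4000
v = R·ω = -0.4000·-1.2500 = 0.5000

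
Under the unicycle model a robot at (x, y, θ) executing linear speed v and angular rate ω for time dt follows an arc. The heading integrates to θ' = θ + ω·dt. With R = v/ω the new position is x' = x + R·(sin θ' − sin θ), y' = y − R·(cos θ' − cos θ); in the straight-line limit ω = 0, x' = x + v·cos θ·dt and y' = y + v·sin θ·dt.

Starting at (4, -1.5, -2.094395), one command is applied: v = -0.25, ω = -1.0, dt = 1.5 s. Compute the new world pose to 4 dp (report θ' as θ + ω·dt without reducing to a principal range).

(4.3259, -1.4002, -3.5944)

θ' = -2.0944 + -1.0·1.5 = -3.5944
R = v/ω = -0.25/-1.0 = 0.2500
x' = 4 + 0.2500·(sin -3.5944 − sin -2.0944) = 4.3259
y' = -1.5 − 0.2500·(cos -3.5944 − cos -2.0944) = -1.4002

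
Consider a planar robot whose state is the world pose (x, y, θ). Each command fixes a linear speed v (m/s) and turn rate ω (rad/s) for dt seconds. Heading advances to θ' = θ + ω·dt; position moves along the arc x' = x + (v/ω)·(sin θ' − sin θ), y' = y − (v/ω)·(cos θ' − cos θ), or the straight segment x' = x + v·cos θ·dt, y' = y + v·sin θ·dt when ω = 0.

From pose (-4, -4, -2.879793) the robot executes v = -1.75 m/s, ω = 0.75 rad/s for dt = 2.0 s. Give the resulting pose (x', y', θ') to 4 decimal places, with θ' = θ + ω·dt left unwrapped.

θ' = -2.8798 + 0.75·2.0 = -1.3798
R = v/ω = -1.75/0.75 = -2.3333
x' = -4 + -2.3333·(sin -1.3798 − sin -2.8798) = -2.3130
y' = -4 − -2.3333·(cos -1.3798 − cos -2.8798) = -1.3032

(-2.3130, -1.3032, -1.3798)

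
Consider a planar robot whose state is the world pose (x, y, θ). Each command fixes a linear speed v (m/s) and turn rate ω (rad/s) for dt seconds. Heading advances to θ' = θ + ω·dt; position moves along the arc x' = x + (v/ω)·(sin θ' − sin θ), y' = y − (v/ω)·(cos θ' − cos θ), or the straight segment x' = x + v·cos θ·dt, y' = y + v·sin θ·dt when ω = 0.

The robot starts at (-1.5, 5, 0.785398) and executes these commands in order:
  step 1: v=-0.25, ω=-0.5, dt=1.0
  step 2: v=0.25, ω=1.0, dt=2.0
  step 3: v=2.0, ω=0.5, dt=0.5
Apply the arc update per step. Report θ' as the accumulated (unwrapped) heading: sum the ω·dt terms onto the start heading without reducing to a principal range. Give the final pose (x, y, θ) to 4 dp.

(-2.3368, 5.9435, 2.5354)

step 1: θ'=0.2854 (R=0.5000) → pose (-1.7128, 4.8738, 0.2854)
step 2: θ'=2.2854 (R=0.2500) → pose (-1.5943, 5.2775, 2.2854)
step 3: θ'=2.5354 (R=4.0000) → pose (-2.3368, 5.9435, 2.5354)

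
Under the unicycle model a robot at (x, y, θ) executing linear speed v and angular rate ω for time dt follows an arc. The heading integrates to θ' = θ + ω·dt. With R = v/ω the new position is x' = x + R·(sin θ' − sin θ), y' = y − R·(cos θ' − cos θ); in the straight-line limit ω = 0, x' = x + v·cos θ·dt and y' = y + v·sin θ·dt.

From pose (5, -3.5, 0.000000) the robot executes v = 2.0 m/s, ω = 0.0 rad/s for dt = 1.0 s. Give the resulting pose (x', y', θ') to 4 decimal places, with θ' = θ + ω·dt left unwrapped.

θ' = 0.0000 + 0.0·1.0 = 0.0000
ω = 0 → straight: x' = 5 + 2.0·cos(0.0000)·1.0 = 7.0000
y' = -3.5 + 2.0·sin(0.0000)·1.0 = -3.5000

(7.0000, -3.5000, 0.0000)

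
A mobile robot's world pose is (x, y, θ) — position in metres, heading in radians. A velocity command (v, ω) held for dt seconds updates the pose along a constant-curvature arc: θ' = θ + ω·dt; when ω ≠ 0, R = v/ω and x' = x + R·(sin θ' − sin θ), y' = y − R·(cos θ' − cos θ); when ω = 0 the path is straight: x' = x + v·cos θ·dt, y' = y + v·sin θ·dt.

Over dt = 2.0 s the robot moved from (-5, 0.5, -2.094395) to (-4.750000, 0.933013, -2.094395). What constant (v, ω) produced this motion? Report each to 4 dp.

Δθ = -2.094395 − -2.094395 = 0.000000
ω = Δθ/dt = 0.000000/2.0 = 0.0000
ω = 0 → v = (Δx·cos θ + Δy·sin θ)/dt = -0.2500

v = -0.2500, ω = 0.0000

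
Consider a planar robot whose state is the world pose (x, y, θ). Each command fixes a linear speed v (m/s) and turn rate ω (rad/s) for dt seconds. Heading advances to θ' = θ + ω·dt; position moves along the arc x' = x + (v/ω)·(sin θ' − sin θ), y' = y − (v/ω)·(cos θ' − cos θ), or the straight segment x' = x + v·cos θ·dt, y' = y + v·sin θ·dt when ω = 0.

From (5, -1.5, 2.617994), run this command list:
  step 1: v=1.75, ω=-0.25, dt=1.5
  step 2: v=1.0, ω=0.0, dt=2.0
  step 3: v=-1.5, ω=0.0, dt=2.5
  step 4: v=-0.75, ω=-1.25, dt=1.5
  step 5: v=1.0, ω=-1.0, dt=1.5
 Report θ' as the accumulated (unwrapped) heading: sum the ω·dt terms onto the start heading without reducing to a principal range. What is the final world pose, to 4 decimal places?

step 1: θ'=2.2430 (R=-7.0000) → pose (3.0228, 0.2032, 2.2430)
step 2: θ'=2.2430 (straight) → pose (1.7774, 1.7681, 2.2430)
step 3: θ'=2.2430 (straight) → pose (4.1126, -1.1661, 2.2430)
step 4: θ'=0.3680 (R=0.6000) → pose (3.8589, -2.0995, 0.3680)
step 5: θ'=-1.1320 (R=-1.0000) → pose (5.1239, -2.6077, -1.1320)

(5.1239, -2.6077, -1.1320)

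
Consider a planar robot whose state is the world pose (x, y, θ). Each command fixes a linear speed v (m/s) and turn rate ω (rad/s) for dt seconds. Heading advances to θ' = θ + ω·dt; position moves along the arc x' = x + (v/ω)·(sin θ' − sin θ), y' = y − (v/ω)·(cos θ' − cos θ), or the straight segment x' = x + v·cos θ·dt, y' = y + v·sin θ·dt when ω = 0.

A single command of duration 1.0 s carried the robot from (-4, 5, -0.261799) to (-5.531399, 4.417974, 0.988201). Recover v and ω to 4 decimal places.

Δθ = 0.988201 − -0.261799 = 1.250000
ω = Δθ/dt = 1.250000/1.0 = 1.2500
R = Δx/(sin θ' − sin θ) = -1.4000
v = R·ω = -1.4000·1.2500 = -1.7500

v = -1.7500, ω = 1.2500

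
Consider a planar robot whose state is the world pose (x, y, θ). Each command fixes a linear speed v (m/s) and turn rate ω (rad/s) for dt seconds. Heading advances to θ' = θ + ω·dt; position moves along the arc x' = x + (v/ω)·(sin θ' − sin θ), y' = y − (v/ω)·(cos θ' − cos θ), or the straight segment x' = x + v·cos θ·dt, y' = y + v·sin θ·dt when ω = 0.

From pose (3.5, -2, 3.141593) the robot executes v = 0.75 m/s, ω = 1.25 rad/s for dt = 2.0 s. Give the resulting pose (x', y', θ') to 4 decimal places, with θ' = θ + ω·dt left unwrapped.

θ' = 3.1416 + 1.25·2.0 = 5.6416
R = v/ω = 0.75/1.25 = 0.6000
x' = 3.5 + 0.6000·(sin 5.6416 − sin 3.1416) = 3.1409
y' = -2 − 0.6000·(cos 5.6416 − cos 3.1416) = -3.0807

(3.1409, -3.0807, 5.6416)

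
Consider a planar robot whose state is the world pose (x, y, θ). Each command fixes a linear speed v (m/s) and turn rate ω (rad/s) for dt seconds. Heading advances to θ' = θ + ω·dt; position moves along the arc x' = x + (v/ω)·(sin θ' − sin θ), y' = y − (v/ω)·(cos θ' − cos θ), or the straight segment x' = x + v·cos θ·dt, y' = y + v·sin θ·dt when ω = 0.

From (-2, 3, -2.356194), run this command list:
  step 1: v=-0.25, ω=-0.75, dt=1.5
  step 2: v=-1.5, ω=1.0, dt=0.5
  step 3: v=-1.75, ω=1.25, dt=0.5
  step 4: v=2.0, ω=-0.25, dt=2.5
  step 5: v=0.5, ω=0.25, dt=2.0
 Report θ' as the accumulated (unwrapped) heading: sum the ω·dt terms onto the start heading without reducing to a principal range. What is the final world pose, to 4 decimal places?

step 1: θ'=-3.4812 (R=0.3333) → pose (-1.6533, 3.0786, -3.4812)
step 2: θ'=-2.9812 (R=-1.5000) → pose (-0.9140, 3.0122, -2.9812)
step 3: θ'=-2.3562 (R=-1.4000) → pose (-0.1477, 3.4043, -2.3562)
step 4: θ'=-2.9812 (R=-8.0000) → pose (-4.5268, 1.1638, -2.9812)
step 5: θ'=-2.4812 (R=2.0000) → pose (-5.4343, 0.7690, -2.4812)

(-5.4343, 0.7690, -2.4812)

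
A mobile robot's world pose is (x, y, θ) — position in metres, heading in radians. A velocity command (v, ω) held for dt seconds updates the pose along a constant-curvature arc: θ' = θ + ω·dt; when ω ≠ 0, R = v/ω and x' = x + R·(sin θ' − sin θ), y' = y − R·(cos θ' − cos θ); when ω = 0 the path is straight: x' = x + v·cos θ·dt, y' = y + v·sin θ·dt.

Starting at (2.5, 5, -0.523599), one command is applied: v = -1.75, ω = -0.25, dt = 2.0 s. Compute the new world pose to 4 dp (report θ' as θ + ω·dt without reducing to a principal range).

θ' = -0.5236 + -0.25·2.0 = -1.0236
R = v/ω = -1.75/-0.25 = 7.0000
x' = 2.5 + 7.0000·(sin -1.0236 − sin -0.5236) = 0.0221
y' = 5 − 7.0000·(cos -1.0236 − cos -0.5236) = 7.4201

(0.0221, 7.4201, -1.0236)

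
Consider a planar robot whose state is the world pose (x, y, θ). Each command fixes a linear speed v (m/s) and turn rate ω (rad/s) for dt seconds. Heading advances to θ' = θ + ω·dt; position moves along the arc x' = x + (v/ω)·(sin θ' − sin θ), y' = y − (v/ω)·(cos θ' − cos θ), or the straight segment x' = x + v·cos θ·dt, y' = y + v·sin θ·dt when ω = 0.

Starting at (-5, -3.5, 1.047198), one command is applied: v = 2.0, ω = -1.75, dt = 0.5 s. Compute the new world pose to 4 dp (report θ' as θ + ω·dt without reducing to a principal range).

θ' = 1.0472 + -1.75·0.5 = 0.1722
R = v/ω = 2.0/-1.75 = -1.1429
x' = -5 + -1.1429·(sin 0.1722 − sin 1.0472) = -4.2061
y' = -3.5 − -1.1429·(cos 0.1722 − cos 1.0472) = -2.9455

(-4.2061, -2.9455, 0.1722)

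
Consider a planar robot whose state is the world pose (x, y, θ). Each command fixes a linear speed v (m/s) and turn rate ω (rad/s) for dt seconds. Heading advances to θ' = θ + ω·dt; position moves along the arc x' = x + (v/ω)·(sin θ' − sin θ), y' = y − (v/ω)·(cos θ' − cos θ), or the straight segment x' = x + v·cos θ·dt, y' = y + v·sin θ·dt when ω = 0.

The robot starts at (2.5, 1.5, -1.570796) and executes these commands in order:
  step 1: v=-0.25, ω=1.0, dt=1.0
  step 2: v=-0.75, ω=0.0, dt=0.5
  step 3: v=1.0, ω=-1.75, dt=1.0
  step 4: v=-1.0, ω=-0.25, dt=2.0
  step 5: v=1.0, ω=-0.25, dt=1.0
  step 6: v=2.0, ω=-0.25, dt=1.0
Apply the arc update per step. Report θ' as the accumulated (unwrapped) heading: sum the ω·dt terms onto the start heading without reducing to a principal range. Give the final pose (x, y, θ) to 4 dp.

(0.8741, 2.0260, -3.3208)

step 1: θ'=-0.5708 (R=-0.2500) → pose (2.3851, 1.7104, -0.5708)
step 2: θ'=-0.5708 (straight) → pose (2.0695, 1.9130, -0.5708)
step 3: θ'=-2.3208 (R=-0.5714) → pose (2.1789, 1.0426, -2.3208)
step 4: θ'=-2.8208 (R=4.0000) → pose (3.8444, 2.1120, -2.8208)
step 5: θ'=-3.0708 (R=-4.0000) → pose (2.8660, 1.9180, -3.0708)
step 6: θ'=-3.3208 (R=-8.0000) → pose (0.8741, 2.0260, -3.3208)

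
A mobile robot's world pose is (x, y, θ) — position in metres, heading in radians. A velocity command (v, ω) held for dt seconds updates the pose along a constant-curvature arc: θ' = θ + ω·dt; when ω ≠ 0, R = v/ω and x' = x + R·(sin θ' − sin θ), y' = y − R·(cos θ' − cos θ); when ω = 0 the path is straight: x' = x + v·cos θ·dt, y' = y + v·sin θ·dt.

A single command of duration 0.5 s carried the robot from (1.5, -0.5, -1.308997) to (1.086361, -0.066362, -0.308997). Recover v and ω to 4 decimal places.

v = -1.2500, ω = 2.0000

Δθ = -0.308997 − -1.308997 = 1.000000
ω = Δθ/dt = 1.000000/0.5 = 2.0000
R = −Δy/(cos θ' − cos θ) = -0.6250
v = R·ω = -0.6250·2.0000 = -1.2500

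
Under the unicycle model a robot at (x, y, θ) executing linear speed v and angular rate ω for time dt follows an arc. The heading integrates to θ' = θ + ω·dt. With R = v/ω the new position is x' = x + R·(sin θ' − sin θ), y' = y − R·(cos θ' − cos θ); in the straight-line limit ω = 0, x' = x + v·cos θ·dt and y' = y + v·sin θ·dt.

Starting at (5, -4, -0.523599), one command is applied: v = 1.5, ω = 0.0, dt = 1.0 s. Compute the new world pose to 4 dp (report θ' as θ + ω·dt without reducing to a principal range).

θ' = -0.5236 + 0.0·1.0 = -0.5236
ω = 0 → straight: x' = 5 + 1.5·cos(-0.5236)·1.0 = 6.2990
y' = -4 + 1.5·sin(-0.5236)·1.0 = -4.7500

(6.2990, -4.7500, -0.5236)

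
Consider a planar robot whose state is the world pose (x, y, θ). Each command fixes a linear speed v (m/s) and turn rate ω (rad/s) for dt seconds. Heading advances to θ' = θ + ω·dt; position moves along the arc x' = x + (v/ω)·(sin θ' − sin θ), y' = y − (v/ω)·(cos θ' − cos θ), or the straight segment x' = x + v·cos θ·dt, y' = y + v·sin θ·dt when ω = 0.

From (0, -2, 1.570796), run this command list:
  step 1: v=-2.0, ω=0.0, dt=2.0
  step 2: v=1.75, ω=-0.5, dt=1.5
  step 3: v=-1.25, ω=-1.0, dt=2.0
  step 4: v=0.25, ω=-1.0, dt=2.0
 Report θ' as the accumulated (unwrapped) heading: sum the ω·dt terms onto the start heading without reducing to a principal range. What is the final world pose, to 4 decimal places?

(-1.3714, -3.5845, -3.1792)

step 1: θ'=1.5708 (straight) → pose (0.0000, -6.0000, 1.5708)
step 2: θ'=0.8208 (R=-3.5000) → pose (0.9391, -3.6143, 0.8208)
step 3: θ'=-1.1792 (R=1.2500) → pose (-1.1309, -3.2393, -1.1792)
step 4: θ'=-3.1792 (R=-0.2500) → pose (-1.3714, -3.5845, -3.1792)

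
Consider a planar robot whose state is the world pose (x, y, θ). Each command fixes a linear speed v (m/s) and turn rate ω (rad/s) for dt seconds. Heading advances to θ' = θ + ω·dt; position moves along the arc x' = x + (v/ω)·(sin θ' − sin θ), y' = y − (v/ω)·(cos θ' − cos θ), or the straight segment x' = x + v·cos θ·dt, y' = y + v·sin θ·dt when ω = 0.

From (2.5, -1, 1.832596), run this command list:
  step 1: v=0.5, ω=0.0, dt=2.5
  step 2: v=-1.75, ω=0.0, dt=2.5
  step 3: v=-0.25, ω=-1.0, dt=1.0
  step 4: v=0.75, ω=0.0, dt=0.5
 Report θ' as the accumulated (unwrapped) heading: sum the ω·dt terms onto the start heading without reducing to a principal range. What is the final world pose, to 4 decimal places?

step 1: θ'=1.8326 (straight) → pose (2.1765, 0.2074, 1.8326)
step 2: θ'=1.8326 (straight) → pose (3.3088, -4.0185, 1.8326)
step 3: θ'=0.8326 (R=0.2500) → pose (3.2522, -4.2515, 0.8326)
step 4: θ'=0.8326 (straight) → pose (3.5046, -3.9741, 0.8326)

(3.5046, -3.9741, 0.8326)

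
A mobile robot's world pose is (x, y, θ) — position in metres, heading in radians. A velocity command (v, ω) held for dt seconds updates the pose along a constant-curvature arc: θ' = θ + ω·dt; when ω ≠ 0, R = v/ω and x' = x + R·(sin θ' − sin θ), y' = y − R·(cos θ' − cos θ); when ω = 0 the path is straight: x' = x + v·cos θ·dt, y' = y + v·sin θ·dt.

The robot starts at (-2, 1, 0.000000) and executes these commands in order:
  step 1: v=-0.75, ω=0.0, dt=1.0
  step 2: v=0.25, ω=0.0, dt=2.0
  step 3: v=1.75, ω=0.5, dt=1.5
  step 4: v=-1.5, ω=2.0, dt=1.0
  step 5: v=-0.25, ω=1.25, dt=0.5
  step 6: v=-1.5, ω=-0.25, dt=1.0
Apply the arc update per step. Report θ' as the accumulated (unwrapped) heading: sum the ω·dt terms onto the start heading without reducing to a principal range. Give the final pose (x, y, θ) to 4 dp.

(1.9706, 0.8492, 3.1250)

step 1: θ'=0.0000 (straight) → pose (-2.7500, 1.0000, 0.0000)
step 2: θ'=0.0000 (straight) → pose (-2.2500, 1.0000, 0.0000)
step 3: θ'=0.7500 (R=3.5000) → pose (0.1357, 1.9391, 0.7500)
step 4: θ'=2.7500 (R=-0.7500) → pose (0.3607, 0.6971, 2.7500)
step 5: θ'=3.3750 (R=-0.2000) → pose (0.4833, 0.6874, 3.3750)
step 6: θ'=3.1250 (R=6.0000) → pose (1.9706, 0.8492, 3.1250)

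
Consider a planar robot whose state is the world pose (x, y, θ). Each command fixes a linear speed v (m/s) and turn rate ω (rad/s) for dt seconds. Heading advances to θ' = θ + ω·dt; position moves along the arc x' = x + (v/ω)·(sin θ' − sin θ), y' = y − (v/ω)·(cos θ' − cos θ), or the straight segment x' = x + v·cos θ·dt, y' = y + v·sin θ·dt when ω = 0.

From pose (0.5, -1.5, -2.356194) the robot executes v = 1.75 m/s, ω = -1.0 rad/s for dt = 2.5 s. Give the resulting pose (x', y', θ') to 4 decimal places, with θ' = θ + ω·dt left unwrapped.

θ' = -2.3562 + -1.0·2.5 = -4.8562
R = v/ω = 1.75/-1.0 = -1.7500
x' = 0.5 + -1.7500·(sin -4.8562 − sin -2.3562) = -2.4694
y' = -1.5 − -1.7500·(cos -4.8562 − cos -2.3562) = -0.0118

(-2.4694, -0.0118, -4.8562)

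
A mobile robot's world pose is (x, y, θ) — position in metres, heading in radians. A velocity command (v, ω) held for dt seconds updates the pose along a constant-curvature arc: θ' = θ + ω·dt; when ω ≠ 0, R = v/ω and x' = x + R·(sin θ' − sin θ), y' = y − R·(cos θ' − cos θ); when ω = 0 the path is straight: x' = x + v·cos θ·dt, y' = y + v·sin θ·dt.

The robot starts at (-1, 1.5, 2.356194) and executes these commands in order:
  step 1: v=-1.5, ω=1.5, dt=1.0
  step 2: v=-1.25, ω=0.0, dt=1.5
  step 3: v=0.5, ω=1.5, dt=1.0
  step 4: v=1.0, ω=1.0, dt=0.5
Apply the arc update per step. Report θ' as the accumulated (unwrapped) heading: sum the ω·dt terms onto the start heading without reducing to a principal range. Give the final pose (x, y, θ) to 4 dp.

(2.1162, 1.9186, 5.8562)

step 1: θ'=3.8562 (R=-1.0000) → pose (0.3624, 1.4518, 3.8562)
step 2: θ'=3.8562 (straight) → pose (1.7787, 2.6805, 3.8562)
step 3: θ'=5.3562 (R=0.3333) → pose (1.7305, 2.2286, 5.3562)
step 4: θ'=5.8562 (R=1.0000) → pose (2.1162, 1.9186, 5.8562)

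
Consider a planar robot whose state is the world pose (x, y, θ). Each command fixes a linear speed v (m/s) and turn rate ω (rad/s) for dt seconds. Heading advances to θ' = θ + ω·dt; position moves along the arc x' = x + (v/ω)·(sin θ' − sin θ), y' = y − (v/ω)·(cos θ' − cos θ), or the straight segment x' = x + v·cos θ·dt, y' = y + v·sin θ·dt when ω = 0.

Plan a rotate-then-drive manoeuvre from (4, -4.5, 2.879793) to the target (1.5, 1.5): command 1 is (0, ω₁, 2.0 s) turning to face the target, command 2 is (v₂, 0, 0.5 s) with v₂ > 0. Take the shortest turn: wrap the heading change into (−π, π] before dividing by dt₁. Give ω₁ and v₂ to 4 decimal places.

ω₁ = -0.4571, v₂ = 13.0000

heading to target = atan2(1.5−-4.5, 1.5−4) = 1.9656
Δθ = wrap(1.9656 − 2.8798) = -0.9142; ω₁ = Δθ/dt₁ = -0.4571
distance = √((1.5−4)² + (1.5−-4.5)²) = 6.5000; v₂ = distance/dt₂ = 13.0000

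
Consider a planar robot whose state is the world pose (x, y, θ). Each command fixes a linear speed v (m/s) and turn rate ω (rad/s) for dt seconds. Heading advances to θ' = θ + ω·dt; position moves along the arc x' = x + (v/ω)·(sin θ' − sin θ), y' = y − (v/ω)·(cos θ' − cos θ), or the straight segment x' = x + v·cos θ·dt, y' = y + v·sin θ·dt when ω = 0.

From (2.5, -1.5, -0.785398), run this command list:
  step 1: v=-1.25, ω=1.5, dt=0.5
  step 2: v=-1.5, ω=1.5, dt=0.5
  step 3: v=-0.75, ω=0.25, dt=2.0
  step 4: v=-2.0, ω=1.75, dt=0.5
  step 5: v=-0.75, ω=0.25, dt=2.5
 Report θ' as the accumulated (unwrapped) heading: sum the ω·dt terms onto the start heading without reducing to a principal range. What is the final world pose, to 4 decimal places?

(1.8453, -4.9287, 2.7146)

step 1: θ'=-0.0354 (R=-0.8333) → pose (1.9402, -1.2564, -0.0354)
step 2: θ'=0.7146 (R=-1.0000) → pose (1.2495, -1.5005, 0.7146)
step 3: θ'=1.2146 (R=-3.0000) → pose (0.4038, -2.7204, 1.2146)
step 4: θ'=2.0896 (R=-1.1429) → pose (0.4824, -3.6856, 2.0896)
step 5: θ'=2.7146 (R=-3.0000) → pose (1.8453, -4.9287, 2.7146)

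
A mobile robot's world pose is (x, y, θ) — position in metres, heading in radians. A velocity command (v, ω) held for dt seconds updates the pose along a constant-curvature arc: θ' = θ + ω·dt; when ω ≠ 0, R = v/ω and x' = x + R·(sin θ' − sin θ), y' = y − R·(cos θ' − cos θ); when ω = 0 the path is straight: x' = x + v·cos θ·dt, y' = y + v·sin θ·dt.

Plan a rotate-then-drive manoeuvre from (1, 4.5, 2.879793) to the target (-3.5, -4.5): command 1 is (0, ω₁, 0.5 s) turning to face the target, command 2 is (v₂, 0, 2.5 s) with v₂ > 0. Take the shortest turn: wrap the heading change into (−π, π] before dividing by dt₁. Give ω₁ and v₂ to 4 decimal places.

heading to target = atan2(-4.5−4.5, -3.5−1) = -2.0344
Δθ = wrap(-2.0344 − 2.8798) = 1.3689; ω₁ = Δθ/dt₁ = 2.7379
distance = √((-3.5−1)² + (-4.5−4.5)²) = 10.0623; v₂ = distance/dt₂ = 4.0249

ω₁ = 2.7379, v₂ = 4.0249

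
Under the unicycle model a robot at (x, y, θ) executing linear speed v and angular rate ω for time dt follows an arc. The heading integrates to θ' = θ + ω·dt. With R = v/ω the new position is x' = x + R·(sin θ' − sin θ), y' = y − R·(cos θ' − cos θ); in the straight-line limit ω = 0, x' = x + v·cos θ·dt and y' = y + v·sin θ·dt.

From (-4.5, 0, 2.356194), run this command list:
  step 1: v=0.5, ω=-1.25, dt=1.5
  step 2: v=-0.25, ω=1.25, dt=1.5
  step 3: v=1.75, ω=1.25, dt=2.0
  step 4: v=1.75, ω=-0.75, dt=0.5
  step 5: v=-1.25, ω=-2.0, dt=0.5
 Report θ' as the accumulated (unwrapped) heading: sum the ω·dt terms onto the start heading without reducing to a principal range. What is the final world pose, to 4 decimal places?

step 1: θ'=0.4812 (R=-0.4000) → pose (-4.4023, 0.6374, 0.4812)
step 2: θ'=2.3562 (R=-0.2000) → pose (-4.4511, 0.3187, 2.3562)
step 3: θ'=4.8562 (R=1.4000) → pose (-6.8266, -0.8719, 4.8562)
step 4: θ'=4.4812 (R=-2.3333) → pose (-6.8646, -1.7409, 4.4812)
step 5: θ'=3.4812 (R=0.6250) → pose (-6.4645, -1.2948, 3.4812)

(-6.4645, -1.2948, 3.4812)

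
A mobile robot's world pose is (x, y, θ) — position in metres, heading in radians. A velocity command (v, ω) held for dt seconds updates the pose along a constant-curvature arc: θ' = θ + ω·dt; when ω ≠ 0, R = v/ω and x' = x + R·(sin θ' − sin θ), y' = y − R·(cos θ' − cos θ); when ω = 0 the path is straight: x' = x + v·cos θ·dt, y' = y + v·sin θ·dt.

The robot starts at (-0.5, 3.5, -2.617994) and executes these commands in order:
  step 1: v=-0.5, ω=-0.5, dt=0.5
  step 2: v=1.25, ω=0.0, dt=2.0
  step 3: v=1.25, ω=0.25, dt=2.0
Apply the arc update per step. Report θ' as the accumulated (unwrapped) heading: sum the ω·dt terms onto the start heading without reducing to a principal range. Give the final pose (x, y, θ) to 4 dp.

(-4.8198, 1.6843, -2.3680)

step 1: θ'=-2.8680 (R=1.0000) → pose (-0.2702, 3.5968, -2.8680)
step 2: θ'=-2.8680 (straight) → pose (-2.6772, 2.9213, -2.8680)
step 3: θ'=-2.3680 (R=5.0000) → pose (-4.8198, 1.6843, -2.3680)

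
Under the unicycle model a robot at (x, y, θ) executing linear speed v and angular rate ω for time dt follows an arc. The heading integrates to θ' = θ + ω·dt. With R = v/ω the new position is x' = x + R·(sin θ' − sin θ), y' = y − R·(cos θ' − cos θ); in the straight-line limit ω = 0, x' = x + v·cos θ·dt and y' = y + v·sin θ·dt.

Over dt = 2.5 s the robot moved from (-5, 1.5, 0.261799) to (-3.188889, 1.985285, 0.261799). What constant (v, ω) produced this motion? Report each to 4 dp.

v = 0.7500, ω = 0.0000

Δθ = 0.261799 − 0.261799 = 0.000000
ω = Δθ/dt = 0.000000/2.5 = 0.0000
ω = 0 → v = (Δx·cos θ + Δy·sin θ)/dt = 0.7500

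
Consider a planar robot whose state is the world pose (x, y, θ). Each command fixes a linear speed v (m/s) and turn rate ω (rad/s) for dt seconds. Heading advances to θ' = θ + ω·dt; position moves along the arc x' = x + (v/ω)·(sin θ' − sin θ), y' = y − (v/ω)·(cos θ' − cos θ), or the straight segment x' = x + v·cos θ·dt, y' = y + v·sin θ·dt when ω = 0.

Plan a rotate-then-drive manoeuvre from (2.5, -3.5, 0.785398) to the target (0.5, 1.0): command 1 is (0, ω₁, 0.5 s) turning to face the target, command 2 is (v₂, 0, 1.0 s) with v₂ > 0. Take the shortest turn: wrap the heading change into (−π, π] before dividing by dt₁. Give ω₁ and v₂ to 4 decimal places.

ω₁ = 2.4072, v₂ = 4.9244

heading to target = atan2(1−-3.5, 0.5−2.5) = 1.9890
Δθ = wrap(1.9890 − 0.7854) = 1.2036; ω₁ = Δθ/dt₁ = 2.4072
distance = √((0.5−2.5)² + (1−-3.5)²) = 4.9244; v₂ = distance/dt₂ = 4.9244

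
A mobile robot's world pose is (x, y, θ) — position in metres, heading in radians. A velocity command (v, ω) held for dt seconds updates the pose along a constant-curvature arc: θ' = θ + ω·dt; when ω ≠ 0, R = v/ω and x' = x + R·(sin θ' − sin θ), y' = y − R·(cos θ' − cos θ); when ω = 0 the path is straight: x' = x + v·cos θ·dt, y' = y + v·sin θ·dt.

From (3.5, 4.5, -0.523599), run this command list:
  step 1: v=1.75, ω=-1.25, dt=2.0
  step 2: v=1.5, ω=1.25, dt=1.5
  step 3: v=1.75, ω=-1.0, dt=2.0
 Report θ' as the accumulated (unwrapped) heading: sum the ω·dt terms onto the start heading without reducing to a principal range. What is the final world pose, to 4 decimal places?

(0.4028, -2.2531, -3.1486)

step 1: θ'=-3.0236 (R=-1.4000) → pose (2.9648, 1.8973, -3.0236)
step 2: θ'=-1.1486 (R=1.2000) → pose (2.0114, 0.2139, -1.1486)
step 3: θ'=-3.1486 (R=-1.7500) → pose (0.4028, -2.2531, -3.1486)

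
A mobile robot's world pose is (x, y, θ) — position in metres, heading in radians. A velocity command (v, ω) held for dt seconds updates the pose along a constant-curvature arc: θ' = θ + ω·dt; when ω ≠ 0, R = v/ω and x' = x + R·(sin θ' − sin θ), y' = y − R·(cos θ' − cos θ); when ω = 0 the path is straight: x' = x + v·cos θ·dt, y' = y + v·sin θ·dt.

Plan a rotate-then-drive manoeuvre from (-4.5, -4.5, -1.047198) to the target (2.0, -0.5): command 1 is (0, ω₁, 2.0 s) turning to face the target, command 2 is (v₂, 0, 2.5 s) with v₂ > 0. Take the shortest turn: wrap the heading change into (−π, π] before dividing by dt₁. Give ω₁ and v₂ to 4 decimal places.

ω₁ = 0.7994, v₂ = 3.0529

heading to target = atan2(-0.5−-4.5, 2−-4.5) = 0.5517
Δθ = wrap(0.5517 − -1.0472) = 1.5989; ω₁ = Δθ/dt₁ = 0.7994
distance = √((2−-4.5)² + (-0.5−-4.5)²) = 7.6322; v₂ = distance/dt₂ = 3.0529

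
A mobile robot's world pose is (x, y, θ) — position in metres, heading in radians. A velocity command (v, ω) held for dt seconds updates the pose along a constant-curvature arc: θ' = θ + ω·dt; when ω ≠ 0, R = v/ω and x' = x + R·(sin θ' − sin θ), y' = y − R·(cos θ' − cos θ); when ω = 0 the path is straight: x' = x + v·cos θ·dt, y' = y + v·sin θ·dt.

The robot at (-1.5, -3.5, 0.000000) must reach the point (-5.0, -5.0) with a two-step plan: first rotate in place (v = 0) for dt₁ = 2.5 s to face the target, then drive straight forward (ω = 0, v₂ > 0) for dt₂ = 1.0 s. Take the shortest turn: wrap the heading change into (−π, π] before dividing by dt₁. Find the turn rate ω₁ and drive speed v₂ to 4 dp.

ω₁ = -1.0947, v₂ = 3.8079

heading to target = atan2(-5−-3.5, -5−-1.5) = -2.7367
Δθ = wrap(-2.7367 − 0.0000) = -2.7367; ω₁ = Δθ/dt₁ = -1.0947
distance = √((-5−-1.5)² + (-5−-3.5)²) = 3.8079; v₂ = distance/dt₂ = 3.8079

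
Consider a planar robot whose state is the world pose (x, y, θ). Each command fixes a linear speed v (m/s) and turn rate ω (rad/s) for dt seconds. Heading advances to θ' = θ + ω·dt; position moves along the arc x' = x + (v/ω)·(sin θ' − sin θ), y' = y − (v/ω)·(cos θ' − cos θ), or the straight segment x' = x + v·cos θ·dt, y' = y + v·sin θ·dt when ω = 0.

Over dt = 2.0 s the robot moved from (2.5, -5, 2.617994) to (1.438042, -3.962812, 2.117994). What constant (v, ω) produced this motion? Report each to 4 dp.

Δθ = 2.117994 − 2.617994 = -0.500000
ω = Δθ/dt = -0.500000/2.0 = -0.2500
R = Δx/(sin θ' − sin θ) = -3.0000
v = R·ω = -3.0000·-0.2500 = 0.7500

v = 0.7500, ω = -0.2500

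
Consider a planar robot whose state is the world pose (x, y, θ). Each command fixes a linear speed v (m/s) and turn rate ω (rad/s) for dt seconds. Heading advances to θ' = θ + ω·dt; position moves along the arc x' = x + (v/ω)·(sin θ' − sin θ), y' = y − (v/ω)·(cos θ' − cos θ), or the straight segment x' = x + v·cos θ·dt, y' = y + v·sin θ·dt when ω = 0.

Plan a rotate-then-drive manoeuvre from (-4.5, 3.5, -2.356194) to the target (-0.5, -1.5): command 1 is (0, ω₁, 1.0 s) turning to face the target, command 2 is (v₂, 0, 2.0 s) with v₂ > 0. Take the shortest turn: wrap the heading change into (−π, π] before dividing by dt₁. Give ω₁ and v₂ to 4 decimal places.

ω₁ = 1.4601, v₂ = 3.2016

heading to target = atan2(-1.5−3.5, -0.5−-4.5) = -0.8961
Δθ = wrap(-0.8961 − -2.3562) = 1.4601; ω₁ = Δθ/dt₁ = 1.4601
distance = √((-0.5−-4.5)² + (-1.5−3.5)²) = 6.4031; v₂ = distance/dt₂ = 3.2016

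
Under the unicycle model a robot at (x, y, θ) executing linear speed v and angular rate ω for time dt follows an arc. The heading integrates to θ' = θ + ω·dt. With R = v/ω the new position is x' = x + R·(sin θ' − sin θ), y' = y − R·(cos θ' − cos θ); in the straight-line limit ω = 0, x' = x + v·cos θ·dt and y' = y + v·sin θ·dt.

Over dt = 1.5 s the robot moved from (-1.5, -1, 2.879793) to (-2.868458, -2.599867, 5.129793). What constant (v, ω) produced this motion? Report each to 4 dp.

Δθ = 5.129793 − 2.879793 = 2.250000
ω = Δθ/dt = 2.250000/1.5 = 1.5000
R = −Δy/(cos θ' − cos θ) = 1.1667
v = R·ω = 1.1667·1.5000 = 1.7500

v = 1.7500, ω = 1.5000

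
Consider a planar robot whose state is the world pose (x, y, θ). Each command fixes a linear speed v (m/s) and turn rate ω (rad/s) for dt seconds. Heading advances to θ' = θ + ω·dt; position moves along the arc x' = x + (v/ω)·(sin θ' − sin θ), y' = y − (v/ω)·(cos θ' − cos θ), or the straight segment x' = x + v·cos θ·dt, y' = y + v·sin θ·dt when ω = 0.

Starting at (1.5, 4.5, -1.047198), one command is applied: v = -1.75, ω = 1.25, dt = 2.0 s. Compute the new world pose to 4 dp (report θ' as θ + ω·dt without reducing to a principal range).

θ' = -1.0472 + 1.25·2.0 = 1.4528
R = v/ω = -1.75/1.25 = -1.4000
x' = 1.5 + -1.4000·(sin 1.4528 − sin -1.0472) = -1.1027
y' = 4.5 − -1.4000·(cos 1.4528 − cos -1.0472) = 3.9648

(-1.1027, 3.9648, 1.4528)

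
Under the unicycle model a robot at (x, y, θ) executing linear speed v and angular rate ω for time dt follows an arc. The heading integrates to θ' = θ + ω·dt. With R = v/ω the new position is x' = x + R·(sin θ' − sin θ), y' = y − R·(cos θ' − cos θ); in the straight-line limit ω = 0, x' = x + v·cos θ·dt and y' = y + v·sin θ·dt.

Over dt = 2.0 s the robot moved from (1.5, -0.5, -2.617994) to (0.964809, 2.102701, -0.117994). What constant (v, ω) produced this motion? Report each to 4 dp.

v = -1.7500, ω = 1.2500

Δθ = -0.117994 − -2.617994 = 2.500000
ω = Δθ/dt = 2.500000/2.0 = 1.2500
R = −Δy/(cos θ' − cos θ) = -1.4000
v = R·ω = -1.4000·1.2500 = -1.7500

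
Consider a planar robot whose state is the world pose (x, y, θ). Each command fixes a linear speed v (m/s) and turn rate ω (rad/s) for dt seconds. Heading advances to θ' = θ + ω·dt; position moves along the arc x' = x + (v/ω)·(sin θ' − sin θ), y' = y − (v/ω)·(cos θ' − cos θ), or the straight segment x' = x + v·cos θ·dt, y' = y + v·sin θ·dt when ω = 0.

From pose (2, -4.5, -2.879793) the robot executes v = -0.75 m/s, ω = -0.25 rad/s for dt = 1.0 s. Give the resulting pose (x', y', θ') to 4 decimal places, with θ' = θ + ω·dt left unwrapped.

(2.7411, -4.3980, -3.1298)

θ' = -2.8798 + -0.25·1.0 = -3.1298
R = v/ω = -0.75/-0.25 = 3.0000
x' = 2 + 3.0000·(sin -3.1298 − sin -2.8798) = 2.7411
y' = -4.5 − 3.0000·(cos -3.1298 − cos -2.8798) = -4.3980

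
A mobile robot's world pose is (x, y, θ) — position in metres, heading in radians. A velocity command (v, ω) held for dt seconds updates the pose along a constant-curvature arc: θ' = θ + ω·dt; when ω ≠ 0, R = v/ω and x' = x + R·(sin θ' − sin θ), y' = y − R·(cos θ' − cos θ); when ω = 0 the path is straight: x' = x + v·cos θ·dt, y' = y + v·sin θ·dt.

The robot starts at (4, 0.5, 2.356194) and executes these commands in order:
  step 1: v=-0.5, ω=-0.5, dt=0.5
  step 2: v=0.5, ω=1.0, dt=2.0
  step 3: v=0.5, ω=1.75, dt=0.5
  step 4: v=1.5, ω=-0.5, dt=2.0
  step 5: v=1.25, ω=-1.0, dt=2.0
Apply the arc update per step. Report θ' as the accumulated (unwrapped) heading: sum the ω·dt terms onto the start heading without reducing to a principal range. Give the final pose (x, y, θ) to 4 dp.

(0.5356, -2.3698, 1.9812)

step 1: θ'=2.1062 (R=1.0000) → pose (4.1530, 0.3031, 2.1062)
step 2: θ'=4.1062 (R=0.5000) → pose (3.3120, 0.3329, 4.1062)
step 3: θ'=4.9812 (R=0.2857) → pose (3.2714, 0.0942, 4.9812)
step 4: θ'=3.9812 (R=-3.0000) → pose (2.6122, -2.7058, 3.9812)
step 5: θ'=1.9812 (R=-1.2500) → pose (0.5356, -2.3698, 1.9812)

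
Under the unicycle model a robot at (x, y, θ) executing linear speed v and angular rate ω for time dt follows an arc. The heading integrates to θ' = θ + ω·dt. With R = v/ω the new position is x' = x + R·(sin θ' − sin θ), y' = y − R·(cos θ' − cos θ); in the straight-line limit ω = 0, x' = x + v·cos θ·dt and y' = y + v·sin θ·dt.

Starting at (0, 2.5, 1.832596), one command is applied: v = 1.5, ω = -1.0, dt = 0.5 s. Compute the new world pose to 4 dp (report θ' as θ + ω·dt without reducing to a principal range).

θ' = 1.8326 + -1.0·0.5 = 1.3326
R = v/ω = 1.5/-1.0 = -1.5000
x' = 0 + -1.5000·(sin 1.3326 − sin 1.8326) = -0.0088
y' = 2.5 − -1.5000·(cos 1.3326 − cos 1.8326) = 3.2422

(-0.0088, 3.2422, 1.3326)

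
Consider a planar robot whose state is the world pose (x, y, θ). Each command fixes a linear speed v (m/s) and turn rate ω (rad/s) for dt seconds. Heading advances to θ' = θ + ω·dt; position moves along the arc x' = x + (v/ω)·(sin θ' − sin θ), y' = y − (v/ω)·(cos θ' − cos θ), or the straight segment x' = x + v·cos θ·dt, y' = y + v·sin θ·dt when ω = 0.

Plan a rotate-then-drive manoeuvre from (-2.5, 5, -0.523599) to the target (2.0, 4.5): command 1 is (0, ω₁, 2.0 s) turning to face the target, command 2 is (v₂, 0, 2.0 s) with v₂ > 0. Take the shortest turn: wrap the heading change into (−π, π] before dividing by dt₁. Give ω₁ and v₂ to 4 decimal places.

ω₁ = 0.2065, v₂ = 2.2638

heading to target = atan2(4.5−5, 2−-2.5) = -0.1107
Δθ = wrap(-0.1107 − -0.5236) = 0.4129; ω₁ = Δθ/dt₁ = 0.2065
distance = √((2−-2.5)² + (4.5−5)²) = 4.5277; v₂ = distance/dt₂ = 2.2638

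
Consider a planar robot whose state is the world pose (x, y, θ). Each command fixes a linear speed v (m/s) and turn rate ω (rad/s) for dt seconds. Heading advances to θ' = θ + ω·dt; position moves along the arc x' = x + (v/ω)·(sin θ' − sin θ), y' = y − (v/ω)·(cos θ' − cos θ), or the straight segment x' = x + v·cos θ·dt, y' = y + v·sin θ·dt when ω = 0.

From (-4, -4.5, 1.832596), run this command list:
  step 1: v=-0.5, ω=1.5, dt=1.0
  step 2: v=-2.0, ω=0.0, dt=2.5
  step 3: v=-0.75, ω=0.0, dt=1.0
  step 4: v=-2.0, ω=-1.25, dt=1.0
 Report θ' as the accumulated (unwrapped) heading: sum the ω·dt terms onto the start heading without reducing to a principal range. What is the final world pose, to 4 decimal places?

step 1: θ'=3.3326 (R=-0.3333) → pose (-3.6147, -4.7410, 3.3326)
step 2: θ'=3.3326 (straight) → pose (1.2943, -3.7918, 3.3326)
step 3: θ'=3.3326 (straight) → pose (2.0307, -3.6494, 3.3326)
step 4: θ'=2.0826 (R=1.6000) → pose (3.7294, -4.4367, 2.0826)

(3.7294, -4.4367, 2.0826)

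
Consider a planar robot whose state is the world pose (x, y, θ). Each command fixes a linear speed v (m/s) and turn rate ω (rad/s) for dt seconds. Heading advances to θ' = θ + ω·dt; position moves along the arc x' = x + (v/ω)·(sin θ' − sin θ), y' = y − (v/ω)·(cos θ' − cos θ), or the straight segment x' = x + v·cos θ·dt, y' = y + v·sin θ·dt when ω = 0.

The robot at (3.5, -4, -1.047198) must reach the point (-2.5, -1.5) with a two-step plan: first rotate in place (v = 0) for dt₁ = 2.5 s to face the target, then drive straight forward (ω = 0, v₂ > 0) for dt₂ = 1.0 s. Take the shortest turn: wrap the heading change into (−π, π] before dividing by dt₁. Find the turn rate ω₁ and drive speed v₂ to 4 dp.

ω₁ = -0.9957, v₂ = 6.5000

heading to target = atan2(-1.5−-4, -2.5−3.5) = 2.7468
Δθ = wrap(2.7468 − -1.0472) = -2.4892; ω₁ = Δθ/dt₁ = -0.9957
distance = √((-2.5−3.5)² + (-1.5−-4)²) = 6.5000; v₂ = distance/dt₂ = 6.5000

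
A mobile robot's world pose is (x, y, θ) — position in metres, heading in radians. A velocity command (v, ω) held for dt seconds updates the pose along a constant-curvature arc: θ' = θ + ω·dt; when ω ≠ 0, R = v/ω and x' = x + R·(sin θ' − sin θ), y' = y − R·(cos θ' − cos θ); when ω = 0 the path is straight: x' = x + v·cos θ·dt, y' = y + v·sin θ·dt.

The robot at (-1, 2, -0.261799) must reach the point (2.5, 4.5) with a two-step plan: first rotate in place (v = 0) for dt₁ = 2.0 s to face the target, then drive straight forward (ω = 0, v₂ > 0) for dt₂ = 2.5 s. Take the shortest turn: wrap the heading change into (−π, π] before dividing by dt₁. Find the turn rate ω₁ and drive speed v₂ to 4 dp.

ω₁ = 0.4410, v₂ = 1.7205

heading to target = atan2(4.5−2, 2.5−-1) = 0.6202
Δθ = wrap(0.6202 − -0.2618) = 0.8820; ω₁ = Δθ/dt₁ = 0.4410
distance = √((2.5−-1)² + (4.5−2)²) = 4.3012; v₂ = distance/dt₂ = 1.7205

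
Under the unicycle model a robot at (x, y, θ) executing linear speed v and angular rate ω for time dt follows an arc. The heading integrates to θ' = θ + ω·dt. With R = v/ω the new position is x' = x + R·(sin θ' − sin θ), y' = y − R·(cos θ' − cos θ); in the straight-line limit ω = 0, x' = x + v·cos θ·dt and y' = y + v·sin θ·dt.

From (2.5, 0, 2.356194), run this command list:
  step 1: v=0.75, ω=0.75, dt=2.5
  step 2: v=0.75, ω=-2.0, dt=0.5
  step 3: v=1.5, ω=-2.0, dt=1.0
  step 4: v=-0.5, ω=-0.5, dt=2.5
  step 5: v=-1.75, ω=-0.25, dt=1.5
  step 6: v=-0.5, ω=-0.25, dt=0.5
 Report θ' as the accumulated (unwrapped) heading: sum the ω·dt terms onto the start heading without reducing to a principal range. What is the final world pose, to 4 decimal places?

(-3.9070, 0.5306, -0.5188)

step 1: θ'=4.2312 (R=1.0000) → pose (0.9065, -0.2443, 4.2312)
step 2: θ'=3.2312 (R=-0.3750) → pose (0.6076, -0.4442, 3.2312)
step 3: θ'=1.2312 (R=-0.7500) → pose (-0.1667, 0.5526, 1.2312)
step 4: θ'=-0.0188 (R=1.0000) → pose (-1.1284, -0.1141, -0.0188)
step 5: θ'=-0.3938 (R=7.0000) → pose (-3.6827, 0.4205, -0.3938)
step 6: θ'=-0.5188 (R=2.0000) → pose (-3.9070, 0.5306, -0.5188)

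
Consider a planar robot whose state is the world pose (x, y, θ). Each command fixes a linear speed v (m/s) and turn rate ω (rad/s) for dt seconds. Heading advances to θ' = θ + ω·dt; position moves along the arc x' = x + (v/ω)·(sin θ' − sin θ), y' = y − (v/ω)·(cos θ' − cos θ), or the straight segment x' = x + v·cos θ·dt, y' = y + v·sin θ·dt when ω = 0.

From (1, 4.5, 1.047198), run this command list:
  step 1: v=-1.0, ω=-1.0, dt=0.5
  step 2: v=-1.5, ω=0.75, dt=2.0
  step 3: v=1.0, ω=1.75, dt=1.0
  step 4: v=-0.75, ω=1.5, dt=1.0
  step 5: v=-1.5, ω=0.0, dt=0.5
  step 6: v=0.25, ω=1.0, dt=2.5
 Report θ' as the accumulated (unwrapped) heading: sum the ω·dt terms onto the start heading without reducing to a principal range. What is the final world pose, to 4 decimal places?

step 1: θ'=0.5472 (R=1.0000) → pose (0.6543, 4.1460, 0.5472)
step 2: θ'=2.0472 (R=-2.0000) → pose (-0.0824, 1.5209, 2.0472)
step 3: θ'=3.7972 (R=0.5714) → pose (-0.9386, 1.7118, 3.7972)
step 4: θ'=5.2972 (R=-0.5000) → pose (-0.8265, 2.3841, 5.2972)
step 5: θ'=5.2972 (straight) → pose (-1.2405, 3.0095, 5.2972)
step 6: θ'=7.7972 (R=0.2500) → pose (-0.7825, 3.1333, 7.7972)

(-0.7825, 3.1333, 7.7972)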